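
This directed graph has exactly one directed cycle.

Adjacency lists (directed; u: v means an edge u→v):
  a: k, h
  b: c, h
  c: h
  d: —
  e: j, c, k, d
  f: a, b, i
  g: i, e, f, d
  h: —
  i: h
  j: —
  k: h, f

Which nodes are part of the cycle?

DFS with gray/black marking from f:
f gray
  a gray
    k gray
      h gray
      h black
      k→f: f is gray → back edge
Back edge closes the cycle f → a → k → f; its vertices are {a, f, k}.

a, f, k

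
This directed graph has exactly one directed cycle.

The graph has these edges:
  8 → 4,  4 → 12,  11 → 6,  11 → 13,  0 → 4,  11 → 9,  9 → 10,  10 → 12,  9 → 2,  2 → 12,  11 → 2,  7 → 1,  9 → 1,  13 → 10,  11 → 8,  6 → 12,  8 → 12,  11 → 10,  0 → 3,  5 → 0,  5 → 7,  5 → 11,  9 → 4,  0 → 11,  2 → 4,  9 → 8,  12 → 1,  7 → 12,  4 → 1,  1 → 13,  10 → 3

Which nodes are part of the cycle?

DFS with gray/black marking from 13:
13 gray
  10 gray
    12 gray
      1 gray
        1→13: 13 is gray → back edge
Back edge closes the cycle 13 → 10 → 12 → 1 → 13; its vertices are {1, 10, 12, 13}.

1, 10, 12, 13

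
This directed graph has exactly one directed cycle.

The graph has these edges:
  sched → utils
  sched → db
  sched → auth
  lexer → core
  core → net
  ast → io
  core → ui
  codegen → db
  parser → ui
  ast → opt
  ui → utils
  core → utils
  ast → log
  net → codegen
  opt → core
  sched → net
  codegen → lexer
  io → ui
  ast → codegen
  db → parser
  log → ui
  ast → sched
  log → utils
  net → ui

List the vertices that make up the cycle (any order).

net, core, lexer, codegen

DFS with gray/black marking from net:
net gray
  codegen gray
    lexer gray
      core gray
        ui gray
          utils gray
          utils black
        ui black
        core→net: net is gray → back edge
Back edge closes the cycle net → codegen → lexer → core → net; its vertices are {net, core, lexer, codegen}.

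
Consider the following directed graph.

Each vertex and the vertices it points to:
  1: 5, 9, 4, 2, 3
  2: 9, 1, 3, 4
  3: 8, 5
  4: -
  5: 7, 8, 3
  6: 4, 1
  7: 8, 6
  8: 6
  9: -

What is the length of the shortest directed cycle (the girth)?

2

For each vertex v, BFS finds the shortest path from v back to v.
The shortest such closed walk is 1 → 2 → 1, length 2.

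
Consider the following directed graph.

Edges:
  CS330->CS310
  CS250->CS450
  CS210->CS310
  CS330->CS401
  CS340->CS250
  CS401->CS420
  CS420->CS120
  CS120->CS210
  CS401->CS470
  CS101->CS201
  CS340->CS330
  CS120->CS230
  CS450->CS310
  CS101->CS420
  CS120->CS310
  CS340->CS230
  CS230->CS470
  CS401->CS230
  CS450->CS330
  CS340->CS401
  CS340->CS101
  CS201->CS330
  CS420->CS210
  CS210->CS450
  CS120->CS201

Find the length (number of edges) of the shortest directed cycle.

5

For each vertex v, BFS finds the shortest path from v back to v.
The shortest such closed walk is CS401 → CS420 → CS120 → CS201 → CS330 → CS401, length 5.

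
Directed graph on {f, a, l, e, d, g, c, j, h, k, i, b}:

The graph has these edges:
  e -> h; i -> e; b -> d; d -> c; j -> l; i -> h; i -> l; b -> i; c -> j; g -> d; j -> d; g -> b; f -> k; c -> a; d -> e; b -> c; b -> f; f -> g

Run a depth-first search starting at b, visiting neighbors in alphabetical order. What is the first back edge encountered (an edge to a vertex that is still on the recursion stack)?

d→c

DFS from b (visiting neighbors in alphabetical order); mark gray on enter, black on exit:
b gray
  c gray
    a gray
    a black
    j gray
      d gray
        d→c: c is gray → back edge
First back edge: d → c.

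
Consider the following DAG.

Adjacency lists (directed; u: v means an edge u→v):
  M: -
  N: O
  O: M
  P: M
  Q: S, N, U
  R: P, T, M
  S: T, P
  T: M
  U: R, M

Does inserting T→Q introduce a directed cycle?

Yes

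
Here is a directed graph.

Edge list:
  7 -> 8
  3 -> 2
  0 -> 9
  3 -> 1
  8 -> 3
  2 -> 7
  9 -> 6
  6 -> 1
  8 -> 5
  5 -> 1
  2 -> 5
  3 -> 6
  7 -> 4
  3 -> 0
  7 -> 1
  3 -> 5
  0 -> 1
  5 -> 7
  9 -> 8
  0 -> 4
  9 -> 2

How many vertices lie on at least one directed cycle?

A vertex is on a directed cycle iff it belongs to a strongly connected component of size ≥ 2 (or has a self-loop).
The vertices on cycles are {0, 2, 3, 5, 7, 8, 9} — 7 in total.

7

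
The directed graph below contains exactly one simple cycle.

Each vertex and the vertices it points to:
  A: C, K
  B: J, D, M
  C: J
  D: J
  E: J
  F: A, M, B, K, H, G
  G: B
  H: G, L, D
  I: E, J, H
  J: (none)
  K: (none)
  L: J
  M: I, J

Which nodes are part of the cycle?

B, G, H, I, M

DFS with gray/black marking from H:
H gray
  G gray
    B gray
      J gray
      J black
      D gray
        D→J: J black — skip
      D black
      M gray
        I gray
          E gray
            E→J: J black — skip
          E black
          I→J: J black — skip
          I→H: H is gray → back edge
Back edge closes the cycle H → G → B → M → I → H; its vertices are {B, G, H, I, M}.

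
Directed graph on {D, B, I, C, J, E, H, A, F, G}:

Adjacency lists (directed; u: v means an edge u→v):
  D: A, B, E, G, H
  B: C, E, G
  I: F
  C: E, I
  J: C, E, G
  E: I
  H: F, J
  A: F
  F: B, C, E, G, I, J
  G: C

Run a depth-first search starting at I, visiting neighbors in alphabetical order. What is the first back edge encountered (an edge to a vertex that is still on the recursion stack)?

E→I

DFS from I (visiting neighbors in alphabetical order); mark gray on enter, black on exit:
I gray
  F gray
    B gray
      C gray
        E gray
          E→I: I is gray → back edge
First back edge: E → I.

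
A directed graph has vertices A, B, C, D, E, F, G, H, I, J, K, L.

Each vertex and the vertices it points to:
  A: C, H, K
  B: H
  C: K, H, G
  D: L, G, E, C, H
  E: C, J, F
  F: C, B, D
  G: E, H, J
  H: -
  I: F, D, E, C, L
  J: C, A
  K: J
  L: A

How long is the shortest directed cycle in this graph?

For each vertex v, BFS finds the shortest path from v back to v.
The shortest such closed walk is E → C → G → E, length 3.

3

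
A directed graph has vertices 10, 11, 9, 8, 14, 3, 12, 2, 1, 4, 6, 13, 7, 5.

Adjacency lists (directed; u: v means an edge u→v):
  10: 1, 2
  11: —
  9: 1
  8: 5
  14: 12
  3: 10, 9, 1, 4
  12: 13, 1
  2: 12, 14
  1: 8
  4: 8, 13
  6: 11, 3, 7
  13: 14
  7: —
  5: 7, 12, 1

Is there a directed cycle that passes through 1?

Yes

1 is on a cycle iff 1 can reach itself via ≥1 edge.
1 → 8 → 5 → 1 — yes.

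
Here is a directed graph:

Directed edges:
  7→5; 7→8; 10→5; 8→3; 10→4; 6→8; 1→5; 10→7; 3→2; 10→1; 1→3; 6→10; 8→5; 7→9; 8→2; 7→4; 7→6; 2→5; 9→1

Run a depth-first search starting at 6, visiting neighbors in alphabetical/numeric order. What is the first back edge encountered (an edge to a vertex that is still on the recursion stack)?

7->6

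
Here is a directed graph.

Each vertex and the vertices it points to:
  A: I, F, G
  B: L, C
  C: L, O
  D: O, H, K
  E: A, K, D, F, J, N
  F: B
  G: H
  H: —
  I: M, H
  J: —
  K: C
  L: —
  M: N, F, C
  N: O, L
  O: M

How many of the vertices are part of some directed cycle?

6

A vertex is on a directed cycle iff it belongs to a strongly connected component of size ≥ 2 (or has a self-loop).
The vertices on cycles are {B, C, F, M, N, O} — 6 in total.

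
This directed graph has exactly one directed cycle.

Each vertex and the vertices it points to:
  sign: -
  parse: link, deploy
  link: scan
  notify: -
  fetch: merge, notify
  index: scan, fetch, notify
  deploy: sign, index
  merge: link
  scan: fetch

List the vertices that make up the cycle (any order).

DFS with gray/black marking from link:
link gray
  scan gray
    fetch gray
      merge gray
        merge→link: link is gray → back edge
Back edge closes the cycle link → scan → fetch → merge → link; its vertices are {link, scan, fetch, merge}.

link, scan, fetch, merge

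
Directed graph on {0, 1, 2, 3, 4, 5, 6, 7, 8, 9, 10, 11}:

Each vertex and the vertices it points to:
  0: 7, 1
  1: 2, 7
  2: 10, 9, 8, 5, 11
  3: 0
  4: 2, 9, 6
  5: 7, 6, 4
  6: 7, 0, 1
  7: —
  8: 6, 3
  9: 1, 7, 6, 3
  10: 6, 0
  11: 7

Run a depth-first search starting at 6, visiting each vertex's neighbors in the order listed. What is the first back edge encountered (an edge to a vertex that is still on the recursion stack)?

DFS from 6 (visiting each vertex's neighbors in the order listed); mark gray on enter, black on exit:
6 gray
  7 gray
  7 black
  0 gray
    0→7: 7 black — skip
    1 gray
      2 gray
        10 gray
          10→6: 6 is gray → back edge
First back edge: 10 → 6.

10->6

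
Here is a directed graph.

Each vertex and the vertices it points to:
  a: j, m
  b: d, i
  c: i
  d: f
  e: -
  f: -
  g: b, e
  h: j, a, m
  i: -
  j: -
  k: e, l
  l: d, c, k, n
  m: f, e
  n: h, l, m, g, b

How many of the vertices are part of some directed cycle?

3

A vertex is on a directed cycle iff it belongs to a strongly connected component of size ≥ 2 (or has a self-loop).
The vertices on cycles are {k, l, n} — 3 in total.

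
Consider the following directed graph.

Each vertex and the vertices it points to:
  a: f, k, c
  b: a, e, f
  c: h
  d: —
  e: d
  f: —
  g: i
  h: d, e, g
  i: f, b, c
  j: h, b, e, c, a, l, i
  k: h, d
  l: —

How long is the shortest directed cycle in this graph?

4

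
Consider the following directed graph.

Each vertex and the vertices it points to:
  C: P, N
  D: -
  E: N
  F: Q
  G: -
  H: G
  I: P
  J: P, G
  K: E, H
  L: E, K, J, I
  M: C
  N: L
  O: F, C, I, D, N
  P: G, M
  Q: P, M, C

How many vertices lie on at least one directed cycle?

9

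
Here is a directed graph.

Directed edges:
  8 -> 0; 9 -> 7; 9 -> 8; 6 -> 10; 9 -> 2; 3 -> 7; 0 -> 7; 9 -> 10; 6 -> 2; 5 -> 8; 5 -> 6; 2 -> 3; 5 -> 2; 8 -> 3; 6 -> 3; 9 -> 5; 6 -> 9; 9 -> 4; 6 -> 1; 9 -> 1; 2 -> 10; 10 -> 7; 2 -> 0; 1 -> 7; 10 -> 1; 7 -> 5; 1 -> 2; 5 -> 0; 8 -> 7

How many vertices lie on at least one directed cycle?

A vertex is on a directed cycle iff it belongs to a strongly connected component of size ≥ 2 (or has a self-loop).
The vertices on cycles are {0, 1, 2, 3, 5, 6, 7, 8, 9, 10} — 10 in total.

10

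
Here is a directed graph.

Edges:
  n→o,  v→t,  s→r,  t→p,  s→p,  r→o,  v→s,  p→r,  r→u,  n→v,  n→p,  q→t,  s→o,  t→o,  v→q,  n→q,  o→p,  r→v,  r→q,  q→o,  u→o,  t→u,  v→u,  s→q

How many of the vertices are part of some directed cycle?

8

A vertex is on a directed cycle iff it belongs to a strongly connected component of size ≥ 2 (or has a self-loop).
The vertices on cycles are {o, p, q, r, s, t, u, v} — 8 in total.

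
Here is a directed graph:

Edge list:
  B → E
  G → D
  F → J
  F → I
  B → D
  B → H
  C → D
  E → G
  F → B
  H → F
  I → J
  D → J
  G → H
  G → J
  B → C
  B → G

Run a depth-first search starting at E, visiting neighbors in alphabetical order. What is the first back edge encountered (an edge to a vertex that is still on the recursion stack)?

DFS from E (visiting neighbors in alphabetical order); mark gray on enter, black on exit:
E gray
  G gray
    D gray
      J gray
      J black
    D black
    H gray
      F gray
        B gray
          C gray
            C→D: D black — skip
          C black
          B→D: D black — skip
          B→E: E is gray → back edge
First back edge: B → E.

B->E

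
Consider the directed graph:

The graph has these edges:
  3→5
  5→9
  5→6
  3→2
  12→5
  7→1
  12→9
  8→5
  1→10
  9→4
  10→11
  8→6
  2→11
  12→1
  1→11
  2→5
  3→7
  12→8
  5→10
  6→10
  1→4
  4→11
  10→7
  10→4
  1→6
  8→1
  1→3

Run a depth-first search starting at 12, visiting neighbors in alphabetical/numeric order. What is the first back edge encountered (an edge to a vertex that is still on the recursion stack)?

7->1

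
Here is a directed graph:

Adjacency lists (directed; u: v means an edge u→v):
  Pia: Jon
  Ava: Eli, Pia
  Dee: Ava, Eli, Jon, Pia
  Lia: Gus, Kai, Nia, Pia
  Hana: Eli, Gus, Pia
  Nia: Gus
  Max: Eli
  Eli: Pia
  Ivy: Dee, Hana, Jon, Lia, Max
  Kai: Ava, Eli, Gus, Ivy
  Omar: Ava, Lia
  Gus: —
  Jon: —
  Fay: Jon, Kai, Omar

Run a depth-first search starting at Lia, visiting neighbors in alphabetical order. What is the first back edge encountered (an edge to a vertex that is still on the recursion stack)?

DFS from Lia (visiting neighbors in alphabetical order); mark gray on enter, black on exit:
Lia gray
  Gus gray
  Gus black
  Kai gray
    Ava gray
      Eli gray
        Pia gray
          Jon gray
          Jon black
        Pia black
      Eli black
      Ava→Pia: Pia black — skip
    Ava black
    Kai→Eli: Eli black — skip
    Kai→Gus: Gus black — skip
    Ivy gray
      Dee gray
        Dee→Ava: Ava black — skip
        Dee→Eli: Eli black — skip
        Dee→Jon: Jon black — skip
        Dee→Pia: Pia black — skip
      Dee black
      Hana gray
        Hana→Eli: Eli black — skip
        Hana→Gus: Gus black — skip
        Hana→Pia: Pia black — skip
      Hana black
      Ivy→Jon: Jon black — skip
      Ivy→Lia: Lia is gray → back edge
First back edge: Ivy → Lia.

Ivy→Lia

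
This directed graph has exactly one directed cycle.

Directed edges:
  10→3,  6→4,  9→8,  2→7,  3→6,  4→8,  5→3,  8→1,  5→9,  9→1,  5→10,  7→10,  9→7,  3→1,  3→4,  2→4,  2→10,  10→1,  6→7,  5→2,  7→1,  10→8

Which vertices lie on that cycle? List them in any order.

3, 6, 7, 10

DFS with gray/black marking from 3:
3 gray
  6 gray
    4 gray
      8 gray
        1 gray
        1 black
      8 black
    4 black
    7 gray
      10 gray
        10→8: 8 black — skip
        10→3: 3 is gray → back edge
Back edge closes the cycle 3 → 6 → 7 → 10 → 3; its vertices are {3, 6, 7, 10}.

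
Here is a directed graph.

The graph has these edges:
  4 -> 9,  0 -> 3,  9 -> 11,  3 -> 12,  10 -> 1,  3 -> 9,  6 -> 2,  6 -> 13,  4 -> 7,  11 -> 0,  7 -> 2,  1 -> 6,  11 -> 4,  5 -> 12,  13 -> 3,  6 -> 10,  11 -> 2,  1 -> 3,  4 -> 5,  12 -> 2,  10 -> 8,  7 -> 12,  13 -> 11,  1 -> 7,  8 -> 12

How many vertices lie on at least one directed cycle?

A vertex is on a directed cycle iff it belongs to a strongly connected component of size ≥ 2 (or has a self-loop).
The vertices on cycles are {0, 1, 3, 4, 6, 9, 10, 11} — 8 in total.

8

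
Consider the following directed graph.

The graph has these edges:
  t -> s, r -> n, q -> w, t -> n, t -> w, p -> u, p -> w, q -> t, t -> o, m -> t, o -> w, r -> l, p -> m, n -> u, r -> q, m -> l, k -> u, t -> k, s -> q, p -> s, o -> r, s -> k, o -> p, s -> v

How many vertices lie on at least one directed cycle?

A vertex is on a directed cycle iff it belongs to a strongly connected component of size ≥ 2 (or has a self-loop).
The vertices on cycles are {m, o, p, q, r, s, t} — 7 in total.

7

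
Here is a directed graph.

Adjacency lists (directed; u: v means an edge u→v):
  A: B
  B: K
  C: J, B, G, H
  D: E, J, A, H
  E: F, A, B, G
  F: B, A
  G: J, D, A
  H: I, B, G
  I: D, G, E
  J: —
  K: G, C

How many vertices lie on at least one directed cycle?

10

A vertex is on a directed cycle iff it belongs to a strongly connected component of size ≥ 2 (or has a self-loop).
The vertices on cycles are {A, B, C, D, E, F, G, H, I, K} — 10 in total.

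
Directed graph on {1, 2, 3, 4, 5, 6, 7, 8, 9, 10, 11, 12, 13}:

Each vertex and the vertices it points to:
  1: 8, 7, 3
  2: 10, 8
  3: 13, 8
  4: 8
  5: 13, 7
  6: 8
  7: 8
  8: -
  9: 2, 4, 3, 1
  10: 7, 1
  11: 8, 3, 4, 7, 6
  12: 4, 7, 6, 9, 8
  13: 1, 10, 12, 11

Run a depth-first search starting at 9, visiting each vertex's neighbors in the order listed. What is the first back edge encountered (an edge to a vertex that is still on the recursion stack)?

13→1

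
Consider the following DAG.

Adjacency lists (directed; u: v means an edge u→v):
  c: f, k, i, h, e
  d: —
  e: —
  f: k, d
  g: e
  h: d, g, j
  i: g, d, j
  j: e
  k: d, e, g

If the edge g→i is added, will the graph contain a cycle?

Yes

Adding g→i creates a cycle iff i can already reach g.
Path from i: i → g.
So i → … → g → i is a cycle.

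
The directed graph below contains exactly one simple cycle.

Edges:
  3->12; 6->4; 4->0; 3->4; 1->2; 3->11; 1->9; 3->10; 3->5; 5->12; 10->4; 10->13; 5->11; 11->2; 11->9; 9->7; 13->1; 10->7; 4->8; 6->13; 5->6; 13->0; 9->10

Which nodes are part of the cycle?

1, 9, 10, 13

DFS with gray/black marking from 10:
10 gray
  4 gray
    8 gray
    8 black
    0 gray
    0 black
  4 black
  13 gray
    1 gray
      2 gray
      2 black
      9 gray
        9→10: 10 is gray → back edge
Back edge closes the cycle 10 → 13 → 1 → 9 → 10; its vertices are {1, 9, 10, 13}.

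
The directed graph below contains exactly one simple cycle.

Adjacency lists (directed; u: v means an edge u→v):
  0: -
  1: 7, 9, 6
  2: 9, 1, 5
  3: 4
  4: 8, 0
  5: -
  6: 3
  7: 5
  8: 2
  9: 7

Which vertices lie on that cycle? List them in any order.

1, 2, 3, 4, 6, 8

DFS with gray/black marking from 4:
4 gray
  8 gray
    2 gray
      9 gray
        7 gray
          5 gray
          5 black
        7 black
      9 black
      1 gray
        1→7: 7 black — skip
        1→9: 9 black — skip
        6 gray
          3 gray
            3→4: 4 is gray → back edge
Back edge closes the cycle 4 → 8 → 2 → 1 → 6 → 3 → 4; its vertices are {1, 2, 3, 4, 6, 8}.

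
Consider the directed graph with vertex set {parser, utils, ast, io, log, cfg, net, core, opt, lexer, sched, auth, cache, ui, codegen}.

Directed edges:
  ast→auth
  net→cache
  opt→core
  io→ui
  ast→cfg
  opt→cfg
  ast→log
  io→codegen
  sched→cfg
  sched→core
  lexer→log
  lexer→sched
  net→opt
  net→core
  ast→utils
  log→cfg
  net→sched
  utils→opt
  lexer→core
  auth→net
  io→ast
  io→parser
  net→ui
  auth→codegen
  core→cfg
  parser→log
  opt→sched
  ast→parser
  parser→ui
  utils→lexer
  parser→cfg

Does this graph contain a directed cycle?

No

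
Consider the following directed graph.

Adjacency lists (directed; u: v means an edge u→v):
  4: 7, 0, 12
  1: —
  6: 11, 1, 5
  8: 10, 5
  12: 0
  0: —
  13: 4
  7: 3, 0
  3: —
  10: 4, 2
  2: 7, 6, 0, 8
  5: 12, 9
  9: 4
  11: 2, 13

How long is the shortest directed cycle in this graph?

For each vertex v, BFS finds the shortest path from v back to v.
The shortest such closed walk is 8 → 10 → 2 → 8, length 3.

3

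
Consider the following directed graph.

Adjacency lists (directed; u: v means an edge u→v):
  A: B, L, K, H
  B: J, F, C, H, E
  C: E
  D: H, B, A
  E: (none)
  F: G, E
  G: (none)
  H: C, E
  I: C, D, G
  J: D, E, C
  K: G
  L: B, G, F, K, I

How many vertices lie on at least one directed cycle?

6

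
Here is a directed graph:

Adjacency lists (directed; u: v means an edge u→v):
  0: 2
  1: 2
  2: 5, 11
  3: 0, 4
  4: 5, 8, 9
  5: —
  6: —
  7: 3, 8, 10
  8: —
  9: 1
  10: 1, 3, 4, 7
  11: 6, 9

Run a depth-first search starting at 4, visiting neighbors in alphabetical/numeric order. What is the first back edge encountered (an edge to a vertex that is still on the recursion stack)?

DFS from 4 (visiting neighbors in alphabetical/numeric order); mark gray on enter, black on exit:
4 gray
  5 gray
  5 black
  8 gray
  8 black
  9 gray
    1 gray
      2 gray
        2→5: 5 black — skip
        11 gray
          6 gray
          6 black
          11→9: 9 is gray → back edge
First back edge: 11 → 9.

11->9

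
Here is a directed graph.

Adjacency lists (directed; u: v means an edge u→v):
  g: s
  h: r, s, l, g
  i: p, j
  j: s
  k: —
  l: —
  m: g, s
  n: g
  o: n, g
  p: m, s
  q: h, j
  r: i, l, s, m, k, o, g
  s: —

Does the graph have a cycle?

DFS with white/gray/black marking, starting from k:
k gray
k black
g gray
  s gray
  s black
g black
h gray
  r gray
    i gray
      p gray
        m gray
          m→g: g black — skip
          m→s: s black — skip
        m black
        p→s: s black — skip
      p black
      j gray
        j→s: s black — skip
      j black
    i black
    l gray
    l black
    r→s: s black — skip
    r→m: m black — skip
    r→k: k black — skip
    o gray
      n gray
        n→g: g black — skip
      n black
      o→g: g black — skip
    o black
    r→g: g black — skip
  r black
  h→s: s black — skip
  h→l: l black — skip
  h→g: g black — skip
h black
q gray
  q→h: h black — skip
  q→j: j black — skip
q black
Every edge goes to a white or black vertex — no back edge, so the graph is acyclic.

No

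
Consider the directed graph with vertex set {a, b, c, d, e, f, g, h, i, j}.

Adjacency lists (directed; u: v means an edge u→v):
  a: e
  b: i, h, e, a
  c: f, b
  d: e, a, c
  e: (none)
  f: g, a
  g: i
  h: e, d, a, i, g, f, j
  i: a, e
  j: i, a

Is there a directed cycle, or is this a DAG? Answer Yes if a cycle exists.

Yes

DFS with white/gray/black marking, starting from d:
d gray
  e gray
  e black
  a gray
    a→e: e black — skip
  a black
  c gray
    f gray
      g gray
        i gray
          i→a: a black — skip
          i→e: e black — skip
        i black
      g black
      f→a: a black — skip
    f black
    b gray
      b→i: i black — skip
      h gray
        h→e: e black — skip
        h→d: d is gray → back edge
Back edge found, so a cycle exists: d → c → b → h → d.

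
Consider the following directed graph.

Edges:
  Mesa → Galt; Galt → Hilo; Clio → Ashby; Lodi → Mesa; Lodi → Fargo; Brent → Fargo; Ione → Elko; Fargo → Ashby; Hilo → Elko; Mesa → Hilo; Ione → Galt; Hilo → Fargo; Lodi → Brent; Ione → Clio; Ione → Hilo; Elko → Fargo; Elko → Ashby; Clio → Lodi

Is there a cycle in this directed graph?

DFS with white/gray/black marking, starting from Brent:
Brent gray
  Fargo gray
    Ashby gray
    Ashby black
  Fargo black
Brent black
Ione gray
  Hilo gray
    Elko gray
      Elko→Fargo: Fargo black — skip
      Elko→Ashby: Ashby black — skip
    Elko black
    Hilo→Fargo: Fargo black — skip
  Hilo black
  Clio gray
    Clio→Ashby: Ashby black — skip
    Lodi gray
      Mesa gray
        Galt gray
          Galt→Hilo: Hilo black — skip
        Galt black
        Mesa→Hilo: Hilo black — skip
      Mesa black
      Lodi→Fargo: Fargo black — skip
      Lodi→Brent: Brent black — skip
    Lodi black
  Clio black
  Ione→Galt: Galt black — skip
  Ione→Elko: Elko black — skip
Ione black
Every edge goes to a white or black vertex — no back edge, so the graph is acyclic.

No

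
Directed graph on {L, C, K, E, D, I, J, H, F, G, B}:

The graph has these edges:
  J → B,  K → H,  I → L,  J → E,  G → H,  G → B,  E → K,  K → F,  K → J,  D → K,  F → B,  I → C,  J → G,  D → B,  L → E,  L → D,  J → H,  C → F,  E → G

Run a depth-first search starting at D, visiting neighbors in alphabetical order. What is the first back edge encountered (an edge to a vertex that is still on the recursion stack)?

DFS from D (visiting neighbors in alphabetical order); mark gray on enter, black on exit:
D gray
  B gray
  B black
  K gray
    F gray
      F→B: B black — skip
    F black
    H gray
    H black
    J gray
      J→B: B black — skip
      E gray
        G gray
          G→B: B black — skip
          G→H: H black — skip
        G black
        E→K: K is gray → back edge
First back edge: E → K.

E→K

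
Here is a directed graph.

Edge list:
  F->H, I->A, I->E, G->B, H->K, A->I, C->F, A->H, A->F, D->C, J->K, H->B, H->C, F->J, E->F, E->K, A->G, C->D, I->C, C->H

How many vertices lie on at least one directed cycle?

A vertex is on a directed cycle iff it belongs to a strongly connected component of size ≥ 2 (or has a self-loop).
The vertices on cycles are {A, C, D, F, H, I} — 6 in total.

6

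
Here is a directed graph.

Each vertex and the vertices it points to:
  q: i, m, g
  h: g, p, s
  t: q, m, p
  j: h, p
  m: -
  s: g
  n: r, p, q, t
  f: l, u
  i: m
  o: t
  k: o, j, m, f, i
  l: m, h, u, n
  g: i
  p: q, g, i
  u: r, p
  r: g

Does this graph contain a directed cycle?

No

DFS with white/gray/black marking, starting from r:
r gray
  g gray
    i gray
      m gray
      m black
    i black
  g black
r black
q gray
  q→i: i black — skip
  q→m: m black — skip
  q→g: g black — skip
q black
h gray
  h→g: g black — skip
  p gray
    p→q: q black — skip
    p→g: g black — skip
    p→i: i black — skip
  p black
  s gray
    s→g: g black — skip
  s black
h black
t gray
  t→q: q black — skip
  t→m: m black — skip
  t→p: p black — skip
t black
j gray
  j→h: h black — skip
  j→p: p black — skip
j black
n gray
  n→r: r black — skip
  n→p: p black — skip
  n→q: q black — skip
  n→t: t black — skip
n black
f gray
  l gray
    l→m: m black — skip
    l→h: h black — skip
    u gray
      u→r: r black — skip
      u→p: p black — skip
    u black
    l→n: n black — skip
  l black
  f→u: u black — skip
f black
o gray
  o→t: t black — skip
o black
k gray
  k→o: o black — skip
  k→j: j black — skip
  k→m: m black — skip
  k→f: f black — skip
  k→i: i black — skip
k black
Every edge goes to a white or black vertex — no back edge, so the graph is acyclic.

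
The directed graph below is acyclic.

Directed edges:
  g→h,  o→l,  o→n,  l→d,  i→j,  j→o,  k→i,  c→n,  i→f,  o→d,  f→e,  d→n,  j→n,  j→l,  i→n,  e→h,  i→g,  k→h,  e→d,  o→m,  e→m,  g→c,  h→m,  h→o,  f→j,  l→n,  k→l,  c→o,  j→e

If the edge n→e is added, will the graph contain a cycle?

Yes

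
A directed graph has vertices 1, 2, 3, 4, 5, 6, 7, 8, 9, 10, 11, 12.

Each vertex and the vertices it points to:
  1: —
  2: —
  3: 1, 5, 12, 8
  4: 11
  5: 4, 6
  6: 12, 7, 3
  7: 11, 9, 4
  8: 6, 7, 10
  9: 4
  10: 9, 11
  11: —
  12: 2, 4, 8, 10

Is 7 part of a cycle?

7 lies on a cycle iff there is a path from 7 back to itself.
Exploring from 7, it never reaches itself; equivalently, its strongly connected component is a singleton.

No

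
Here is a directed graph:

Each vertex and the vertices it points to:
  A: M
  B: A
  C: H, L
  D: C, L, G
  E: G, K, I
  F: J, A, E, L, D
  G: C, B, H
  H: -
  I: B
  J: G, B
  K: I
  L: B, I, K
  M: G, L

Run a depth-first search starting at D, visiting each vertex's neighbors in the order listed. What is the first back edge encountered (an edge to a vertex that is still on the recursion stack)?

G→C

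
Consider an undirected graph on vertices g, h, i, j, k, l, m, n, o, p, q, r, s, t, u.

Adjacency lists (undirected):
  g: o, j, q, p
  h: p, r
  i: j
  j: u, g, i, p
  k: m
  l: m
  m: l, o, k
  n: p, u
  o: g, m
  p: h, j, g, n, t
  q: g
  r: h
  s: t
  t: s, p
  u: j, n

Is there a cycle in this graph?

Yes

DFS, tracking each vertex's parent; an edge to a visited non-parent vertex closes a cycle.
Start from i:
visit i (parent –)
  visit j (parent i)
    visit u (parent j)
      u–j: parent, skip
      visit n (parent u)
        visit p (parent n)
          visit h (parent p)
            h–p: parent, skip
            visit r (parent h)
              r–h: parent, skip
          p–j: j visited and ≠ parent → cycle
Cycle: j – u – n – p – j.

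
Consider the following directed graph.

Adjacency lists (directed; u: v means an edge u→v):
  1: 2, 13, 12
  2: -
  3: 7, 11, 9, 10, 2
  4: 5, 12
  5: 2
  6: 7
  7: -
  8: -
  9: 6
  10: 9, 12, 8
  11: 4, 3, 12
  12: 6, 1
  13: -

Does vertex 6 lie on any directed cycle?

No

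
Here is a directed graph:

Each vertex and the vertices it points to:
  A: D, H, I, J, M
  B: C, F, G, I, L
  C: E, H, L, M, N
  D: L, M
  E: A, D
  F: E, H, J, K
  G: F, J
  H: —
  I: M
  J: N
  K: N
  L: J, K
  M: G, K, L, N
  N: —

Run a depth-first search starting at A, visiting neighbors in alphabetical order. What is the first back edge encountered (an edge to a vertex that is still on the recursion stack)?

DFS from A (visiting neighbors in alphabetical order); mark gray on enter, black on exit:
A gray
  D gray
    L gray
      J gray
        N gray
        N black
      J black
      K gray
        K→N: N black — skip
      K black
    L black
    M gray
      G gray
        F gray
          E gray
            E→A: A is gray → back edge
First back edge: E → A.

E->A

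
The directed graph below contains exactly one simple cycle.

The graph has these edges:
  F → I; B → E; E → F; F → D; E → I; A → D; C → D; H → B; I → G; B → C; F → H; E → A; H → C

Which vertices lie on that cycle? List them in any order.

B, E, F, H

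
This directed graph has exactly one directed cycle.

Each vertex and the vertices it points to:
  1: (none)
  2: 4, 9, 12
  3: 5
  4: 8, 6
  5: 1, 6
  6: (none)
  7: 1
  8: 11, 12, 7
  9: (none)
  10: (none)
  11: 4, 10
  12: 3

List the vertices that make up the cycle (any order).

4, 8, 11

DFS with gray/black marking from 4:
4 gray
  8 gray
    11 gray
      11→4: 4 is gray → back edge
Back edge closes the cycle 4 → 8 → 11 → 4; its vertices are {4, 8, 11}.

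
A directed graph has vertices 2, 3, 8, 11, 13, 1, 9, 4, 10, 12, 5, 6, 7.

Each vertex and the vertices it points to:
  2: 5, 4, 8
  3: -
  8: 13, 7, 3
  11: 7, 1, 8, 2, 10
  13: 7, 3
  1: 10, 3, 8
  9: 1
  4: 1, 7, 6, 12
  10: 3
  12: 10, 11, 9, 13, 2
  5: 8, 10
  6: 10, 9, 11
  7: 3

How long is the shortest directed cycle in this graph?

3

For each vertex v, BFS finds the shortest path from v back to v.
The shortest such closed walk is 2 → 4 → 12 → 2, length 3.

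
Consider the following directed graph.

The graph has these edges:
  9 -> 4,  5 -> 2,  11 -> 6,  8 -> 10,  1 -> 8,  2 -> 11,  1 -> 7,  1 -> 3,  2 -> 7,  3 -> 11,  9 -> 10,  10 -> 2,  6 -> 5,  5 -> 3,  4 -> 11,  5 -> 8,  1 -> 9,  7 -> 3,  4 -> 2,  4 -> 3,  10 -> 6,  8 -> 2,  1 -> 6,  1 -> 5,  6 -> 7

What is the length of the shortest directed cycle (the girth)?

For each vertex v, BFS finds the shortest path from v back to v.
The shortest such closed walk is 6 → 7 → 3 → 11 → 6, length 4.

4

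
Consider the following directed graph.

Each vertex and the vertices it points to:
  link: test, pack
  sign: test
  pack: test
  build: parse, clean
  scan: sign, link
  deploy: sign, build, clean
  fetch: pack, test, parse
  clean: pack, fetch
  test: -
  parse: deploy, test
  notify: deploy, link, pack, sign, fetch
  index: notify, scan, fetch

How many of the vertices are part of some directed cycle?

5

A vertex is on a directed cycle iff it belongs to a strongly connected component of size ≥ 2 (or has a self-loop).
The vertices on cycles are {build, clean, fetch, parse, deploy} — 5 in total.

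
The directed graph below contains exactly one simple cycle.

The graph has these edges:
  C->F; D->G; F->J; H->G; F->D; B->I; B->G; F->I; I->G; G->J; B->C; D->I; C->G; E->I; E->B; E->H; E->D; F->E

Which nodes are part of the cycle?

DFS with gray/black marking from C:
C gray
  G gray
    J gray
    J black
  G black
  F gray
    I gray
      I→G: G black — skip
    I black
    D gray
      D→G: G black — skip
      D→I: I black — skip
    D black
    F→J: J black — skip
    E gray
      H gray
        H→G: G black — skip
      H black
      E→I: I black — skip
      E→D: D black — skip
      B gray
        B→C: C is gray → back edge
Back edge closes the cycle C → F → E → B → C; its vertices are {B, C, E, F}.

B, C, E, F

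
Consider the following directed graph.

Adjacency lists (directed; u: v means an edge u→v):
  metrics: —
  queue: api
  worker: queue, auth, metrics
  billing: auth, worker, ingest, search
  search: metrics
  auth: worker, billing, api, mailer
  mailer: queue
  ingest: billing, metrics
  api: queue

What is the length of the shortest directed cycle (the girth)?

2

For each vertex v, BFS finds the shortest path from v back to v.
The shortest such closed walk is billing → auth → billing, length 2.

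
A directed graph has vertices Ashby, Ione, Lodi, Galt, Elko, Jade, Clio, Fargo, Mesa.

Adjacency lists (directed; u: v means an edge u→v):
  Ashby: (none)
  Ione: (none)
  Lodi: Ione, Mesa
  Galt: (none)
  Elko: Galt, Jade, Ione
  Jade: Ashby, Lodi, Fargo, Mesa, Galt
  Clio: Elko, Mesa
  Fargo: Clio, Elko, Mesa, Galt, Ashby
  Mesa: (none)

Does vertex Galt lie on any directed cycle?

Galt lies on a cycle iff there is a path from Galt back to itself.
Exploring from Galt, it never reaches itself; equivalently, its strongly connected component is a singleton.

No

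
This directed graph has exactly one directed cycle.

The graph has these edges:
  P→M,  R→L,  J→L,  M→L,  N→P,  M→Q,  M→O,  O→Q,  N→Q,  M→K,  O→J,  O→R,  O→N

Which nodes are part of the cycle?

DFS with gray/black marking from M:
M gray
  O gray
    Q gray
    Q black
    N gray
      N→Q: Q black — skip
      P gray
        P→M: M is gray → back edge
Back edge closes the cycle M → O → N → P → M; its vertices are {M, N, O, P}.

M, N, O, P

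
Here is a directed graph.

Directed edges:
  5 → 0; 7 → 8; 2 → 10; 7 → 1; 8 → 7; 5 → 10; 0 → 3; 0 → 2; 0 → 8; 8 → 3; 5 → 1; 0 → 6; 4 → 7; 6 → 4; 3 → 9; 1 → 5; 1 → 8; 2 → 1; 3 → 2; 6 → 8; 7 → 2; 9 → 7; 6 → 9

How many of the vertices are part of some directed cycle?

10

A vertex is on a directed cycle iff it belongs to a strongly connected component of size ≥ 2 (or has a self-loop).
The vertices on cycles are {0, 1, 2, 3, 4, 5, 6, 7, 8, 9} — 10 in total.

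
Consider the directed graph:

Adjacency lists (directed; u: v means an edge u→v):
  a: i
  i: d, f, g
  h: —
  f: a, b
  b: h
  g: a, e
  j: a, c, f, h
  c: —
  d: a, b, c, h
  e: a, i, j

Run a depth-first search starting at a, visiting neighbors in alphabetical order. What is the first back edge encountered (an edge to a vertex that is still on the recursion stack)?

DFS from a (visiting neighbors in alphabetical order); mark gray on enter, black on exit:
a gray
  i gray
    d gray
      d→a: a is gray → back edge
First back edge: d → a.

d->a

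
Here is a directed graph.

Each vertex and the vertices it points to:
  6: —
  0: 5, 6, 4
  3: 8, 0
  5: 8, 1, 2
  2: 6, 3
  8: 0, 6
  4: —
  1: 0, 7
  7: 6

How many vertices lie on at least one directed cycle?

6

A vertex is on a directed cycle iff it belongs to a strongly connected component of size ≥ 2 (or has a self-loop).
The vertices on cycles are {0, 1, 2, 3, 5, 8} — 6 in total.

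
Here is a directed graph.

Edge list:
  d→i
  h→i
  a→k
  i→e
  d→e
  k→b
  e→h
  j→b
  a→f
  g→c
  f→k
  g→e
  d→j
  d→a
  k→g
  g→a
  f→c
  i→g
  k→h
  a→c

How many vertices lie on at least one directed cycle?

A vertex is on a directed cycle iff it belongs to a strongly connected component of size ≥ 2 (or has a self-loop).
The vertices on cycles are {a, e, f, g, h, i, k} — 7 in total.

7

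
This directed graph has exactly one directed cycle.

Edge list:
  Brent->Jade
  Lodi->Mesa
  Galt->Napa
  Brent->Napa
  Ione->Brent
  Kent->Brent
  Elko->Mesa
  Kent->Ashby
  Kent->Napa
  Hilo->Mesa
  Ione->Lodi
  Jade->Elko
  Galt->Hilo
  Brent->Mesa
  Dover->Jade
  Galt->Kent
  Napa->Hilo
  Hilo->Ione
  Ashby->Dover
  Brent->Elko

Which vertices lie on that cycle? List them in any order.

DFS with gray/black marking from Napa:
Napa gray
  Hilo gray
    Mesa gray
    Mesa black
    Ione gray
      Brent gray
        Jade gray
          Elko gray
            Elko→Mesa: Mesa black — skip
          Elko black
        Jade black
        Brent→Elko: Elko black — skip
        Brent→Napa: Napa is gray → back edge
Back edge closes the cycle Napa → Hilo → Ione → Brent → Napa; its vertices are {Hilo, Ione, Napa, Brent}.

Hilo, Ione, Napa, Brent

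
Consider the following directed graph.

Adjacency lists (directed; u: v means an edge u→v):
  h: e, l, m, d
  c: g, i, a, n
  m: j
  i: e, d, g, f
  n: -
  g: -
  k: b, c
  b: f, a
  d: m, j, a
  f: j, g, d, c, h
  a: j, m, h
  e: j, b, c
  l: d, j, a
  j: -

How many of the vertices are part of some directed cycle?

9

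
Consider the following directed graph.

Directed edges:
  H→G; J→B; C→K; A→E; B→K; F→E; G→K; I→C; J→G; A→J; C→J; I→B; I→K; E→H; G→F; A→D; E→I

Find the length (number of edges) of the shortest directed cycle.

4

For each vertex v, BFS finds the shortest path from v back to v.
The shortest such closed walk is E → H → G → F → E, length 4.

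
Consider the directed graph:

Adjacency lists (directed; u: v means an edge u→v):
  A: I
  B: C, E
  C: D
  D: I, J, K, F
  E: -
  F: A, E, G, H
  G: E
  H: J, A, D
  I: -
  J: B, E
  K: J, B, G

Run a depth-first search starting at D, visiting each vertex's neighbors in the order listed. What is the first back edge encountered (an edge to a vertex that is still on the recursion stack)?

C->D

DFS from D (visiting each vertex's neighbors in the order listed); mark gray on enter, black on exit:
D gray
  I gray
  I black
  J gray
    B gray
      C gray
        C→D: D is gray → back edge
First back edge: C → D.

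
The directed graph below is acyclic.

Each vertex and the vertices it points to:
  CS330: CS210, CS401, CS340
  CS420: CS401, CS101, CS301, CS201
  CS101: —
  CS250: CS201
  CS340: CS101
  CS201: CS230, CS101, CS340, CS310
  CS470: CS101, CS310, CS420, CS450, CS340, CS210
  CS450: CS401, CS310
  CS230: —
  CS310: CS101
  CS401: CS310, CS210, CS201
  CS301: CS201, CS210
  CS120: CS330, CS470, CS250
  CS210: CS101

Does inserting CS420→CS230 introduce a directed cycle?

Adding CS420→CS230 creates a cycle iff CS230 can already reach CS420.
Explore from CS230: no path reaches CS420. The graph stays acyclic.

No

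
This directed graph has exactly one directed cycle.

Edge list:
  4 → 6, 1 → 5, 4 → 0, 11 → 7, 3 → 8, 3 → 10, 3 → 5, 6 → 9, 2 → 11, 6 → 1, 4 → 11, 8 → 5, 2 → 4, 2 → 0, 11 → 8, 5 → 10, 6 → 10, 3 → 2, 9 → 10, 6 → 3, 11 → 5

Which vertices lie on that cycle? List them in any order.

2, 3, 4, 6

DFS with gray/black marking from 2:
2 gray
  4 gray
    11 gray
      7 gray
      7 black
      5 gray
        10 gray
        10 black
      5 black
      8 gray
        8→5: 5 black — skip
      8 black
    11 black
    0 gray
    0 black
    6 gray
      1 gray
        1→5: 5 black — skip
      1 black
      3 gray
        3→8: 8 black — skip
        3→5: 5 black — skip
        3→10: 10 black — skip
        3→2: 2 is gray → back edge
Back edge closes the cycle 2 → 4 → 6 → 3 → 2; its vertices are {2, 3, 4, 6}.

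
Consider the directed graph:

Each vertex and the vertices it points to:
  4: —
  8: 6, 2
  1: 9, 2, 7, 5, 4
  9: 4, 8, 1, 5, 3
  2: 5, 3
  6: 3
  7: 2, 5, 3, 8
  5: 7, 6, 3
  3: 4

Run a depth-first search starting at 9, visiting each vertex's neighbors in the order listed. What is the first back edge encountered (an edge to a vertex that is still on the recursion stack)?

DFS from 9 (visiting each vertex's neighbors in the order listed); mark gray on enter, black on exit:
9 gray
  4 gray
  4 black
  8 gray
    6 gray
      3 gray
        3→4: 4 black — skip
      3 black
    6 black
    2 gray
      5 gray
        7 gray
          7→2: 2 is gray → back edge
First back edge: 7 → 2.

7->2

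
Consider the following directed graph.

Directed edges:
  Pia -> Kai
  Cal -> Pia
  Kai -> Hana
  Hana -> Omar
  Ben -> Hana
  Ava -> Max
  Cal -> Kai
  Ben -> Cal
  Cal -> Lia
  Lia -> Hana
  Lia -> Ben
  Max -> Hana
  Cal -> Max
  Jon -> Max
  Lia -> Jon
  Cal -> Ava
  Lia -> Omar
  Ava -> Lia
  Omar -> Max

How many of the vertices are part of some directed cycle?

7

A vertex is on a directed cycle iff it belongs to a strongly connected component of size ≥ 2 (or has a self-loop).
The vertices on cycles are {Ava, Ben, Cal, Lia, Max, Hana, Omar} — 7 in total.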